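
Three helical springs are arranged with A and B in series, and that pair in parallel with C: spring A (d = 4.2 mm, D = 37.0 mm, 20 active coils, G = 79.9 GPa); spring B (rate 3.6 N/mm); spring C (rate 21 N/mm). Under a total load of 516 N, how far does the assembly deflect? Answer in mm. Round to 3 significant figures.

k_A = Gd⁴/(8D³N_a) = (79.9×10³)(4.2⁴)/(8·37.0³·20) = 3.0677 N/mm
Springs A,B series: k_AB = 1/(1/3.0677+1/3.6) = 1.6563 N/mm; parallel with C: k_eq = 1.6563+21 = 22.656 N/mm
δ = F/k_eq = 516/22.656 = 22.775 mm

22.8 mm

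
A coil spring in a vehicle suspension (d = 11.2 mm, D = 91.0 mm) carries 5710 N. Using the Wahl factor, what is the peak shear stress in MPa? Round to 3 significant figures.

1110 MPa

Spring index C = D/d = 91.0/11.2 = 8.1250
K_W = (4C−1)/(4C−4) + 0.615/C = 31.500/28.500 + 0.0757 = 1.1810
τ₀ = 8FD/(πd³) = 8·5710·91.0/(π·11.2³) = 4.15688e+06/4413.7 = 941.81 MPa
τ_max = K·τ₀ = 1.1810 × 941.81 = 1112.2 MPa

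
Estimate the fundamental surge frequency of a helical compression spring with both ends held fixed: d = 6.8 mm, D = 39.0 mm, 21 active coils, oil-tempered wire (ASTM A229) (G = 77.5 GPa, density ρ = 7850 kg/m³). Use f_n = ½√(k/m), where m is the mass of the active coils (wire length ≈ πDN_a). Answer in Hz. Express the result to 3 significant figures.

75.3 Hz

k = Gd⁴/(8D³N_a) = (77.5×10³)(6.8⁴)/(8·39.0³·21) = 16.628 N/mm = 16628 N/m
Wire length L = πDN_a = π·39.0·21 = 2573 mm
m = ρ·(πd²/4)·L = 7850 × 36.317×10⁻⁶ m² × 2.573 m = 0.73352 kg
f_n = ½√(k/m) = 0.5·√(16628/0.73352) = 0.5·√(22669) = 75.28 Hz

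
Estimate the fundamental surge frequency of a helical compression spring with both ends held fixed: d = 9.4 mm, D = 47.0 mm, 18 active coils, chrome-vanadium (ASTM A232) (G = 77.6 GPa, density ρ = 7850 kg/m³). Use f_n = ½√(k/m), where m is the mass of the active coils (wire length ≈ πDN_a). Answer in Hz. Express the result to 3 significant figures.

k = Gd⁴/(8D³N_a) = (77.6×10³)(9.4⁴)/(8·47.0³·18) = 40.524 N/mm = 40524 N/m
Wire length L = πDN_a = π·47.0·18 = 2657.8 mm
m = ρ·(πd²/4)·L = 7850 × 69.398×10⁻⁶ m² × 2.6578 m = 1.4479 kg
f_n = ½√(k/m) = 0.5·√(40524/1.4479) = 0.5·√(27989) = 83.649 Hz

83.6 Hz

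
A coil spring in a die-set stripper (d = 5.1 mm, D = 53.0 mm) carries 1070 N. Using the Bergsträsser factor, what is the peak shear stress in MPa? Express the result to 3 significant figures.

1230 MPa

Spring index C = D/d = 53.0/5.1 = 10.3922
K_B = (4C+2)/(4C−3) = 43.569/38.569 = 1.1296
τ₀ = 8FD/(πd³) = 8·1070·53.0/(π·5.1³) = 453680/416.74 = 1088.7 MPa
τ_max = K·τ₀ = 1.1296 × 1088.7 = 1229.8 MPa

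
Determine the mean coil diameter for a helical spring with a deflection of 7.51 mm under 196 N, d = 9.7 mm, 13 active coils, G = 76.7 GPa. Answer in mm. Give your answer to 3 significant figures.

63.0 mm

Required rate k = F/δ = 196/7.51 = 26.099 N/mm
D = (Gd⁴/(8N_a·k))^(1/3) = (76.7×10³·9.7⁴/(8·13·26.099))^(1/3)
  = (250169)^(1/3) = 63.0102 mm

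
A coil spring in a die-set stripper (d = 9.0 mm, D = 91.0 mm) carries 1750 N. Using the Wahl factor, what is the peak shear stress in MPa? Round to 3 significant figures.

636 MPa

Spring index C = D/d = 91.0/9.0 = 10.1111
K_W = (4C−1)/(4C−4) + 0.615/C = 39.444/36.444 + 0.0608 = 1.1431
τ₀ = 8FD/(πd³) = 8·1750·91.0/(π·9.0³) = 1.274e+06/2290.2 = 556.28 MPa
τ_max = K·τ₀ = 1.1431 × 556.28 = 635.9 MPa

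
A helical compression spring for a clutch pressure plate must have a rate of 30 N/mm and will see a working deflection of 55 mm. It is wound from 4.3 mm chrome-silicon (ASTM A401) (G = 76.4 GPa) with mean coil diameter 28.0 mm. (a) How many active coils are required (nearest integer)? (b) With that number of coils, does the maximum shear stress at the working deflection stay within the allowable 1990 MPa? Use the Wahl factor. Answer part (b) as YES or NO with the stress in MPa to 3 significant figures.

(a) 5 coils; (b) YES, τ_max = 1810 MPa

N_a = Gd⁴/(8D³k) = (76.4×10³)(4.3⁴)/(8·28.0³·30) = 4.958 → N_a = 5
Actual rate k = Gd⁴/(8D³·5) = 29.746 N/mm
Working load F = kδ = 29.746·55 = 1636 N
C = 28.0/4.3 = 6.5116; K_W = (4C−1)/(4C−4)+0.615/C = 1.2305
τ_max = K_W·8FD/(πd³) = 1.2305·1467.2 = 1805.4 MPa
τ_max ≤ 1990 MPa → acceptable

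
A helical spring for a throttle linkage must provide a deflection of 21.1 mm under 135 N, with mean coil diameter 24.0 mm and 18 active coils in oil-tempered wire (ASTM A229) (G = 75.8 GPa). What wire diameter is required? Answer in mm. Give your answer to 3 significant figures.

Required rate k = F/δ = 135/21.1 = 6.3981 N/mm
d = (8D³N_a·k / G)^(1/4) = (8·24.0³·18·6.3981 / (75.8×10³))^0.25
  = (168.03)^0.25 = 3.6003 mm

3.60 mm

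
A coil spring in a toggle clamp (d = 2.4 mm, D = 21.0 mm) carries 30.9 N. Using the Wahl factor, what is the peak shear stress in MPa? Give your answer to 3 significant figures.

Spring index C = D/d = 21.0/2.4 = 8.7500
K_W = (4C−1)/(4C−4) + 0.615/C = 34.000/31.000 + 0.0703 = 1.1671
τ₀ = 8FD/(πd³) = 8·30.9·21.0/(π·2.4³) = 5191.2/43.429 = 119.53 MPa
τ_max = K·τ₀ = 1.1671 × 119.53 = 139.5 MPa

140 MPa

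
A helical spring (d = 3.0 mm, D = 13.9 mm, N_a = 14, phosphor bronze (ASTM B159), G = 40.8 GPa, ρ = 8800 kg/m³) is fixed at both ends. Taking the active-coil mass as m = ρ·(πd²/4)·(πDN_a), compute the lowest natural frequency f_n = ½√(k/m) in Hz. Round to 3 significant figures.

k = Gd⁴/(8D³N_a) = (40.8×10³)(3.0⁴)/(8·13.9³·14) = 10.987 N/mm = 10987 N/m
Wire length L = πDN_a = π·13.9·14 = 611.35 mm
m = ρ·(πd²/4)·L = 8800 × 7.0686×10⁻⁶ m² × 0.61135 m = 0.038028 kg
f_n = ½√(k/m) = 0.5·√(10987/0.038028) = 0.5·√(2.8892e+05) = 268.76 Hz

269 Hz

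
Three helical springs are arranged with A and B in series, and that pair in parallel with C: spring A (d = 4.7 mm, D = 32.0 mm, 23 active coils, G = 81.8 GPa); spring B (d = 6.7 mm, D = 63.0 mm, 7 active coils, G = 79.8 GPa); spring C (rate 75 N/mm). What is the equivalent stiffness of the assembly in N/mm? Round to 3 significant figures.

79.2 N/mm

k_A = Gd⁴/(8D³N_a) = (81.8×10³)(4.7⁴)/(8·32.0³·23) = 6.6203 N/mm
k_B = Gd⁴/(8D³N_a) = (79.8×10³)(6.7⁴)/(8·63.0³·7) = 11.484 N/mm
Springs A,B series: k_AB = 1/(1/6.6203+1/11.484) = 4.1994 N/mm; parallel with C: k_eq = 4.1994+75 = 79.199 N/mm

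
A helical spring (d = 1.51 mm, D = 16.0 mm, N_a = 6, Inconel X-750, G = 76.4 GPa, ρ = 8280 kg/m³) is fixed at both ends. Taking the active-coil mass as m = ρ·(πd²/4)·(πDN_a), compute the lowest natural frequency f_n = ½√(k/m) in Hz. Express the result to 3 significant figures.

336 Hz

k = Gd⁴/(8D³N_a) = (76.4×10³)(1.51⁴)/(8·16.0³·6) = 2.0202 N/mm = 2020.2 N/m
Wire length L = πDN_a = π·16.0·6 = 301.59 mm
m = ρ·(πd²/4)·L = 8280 × 1.7908×10⁻⁶ m² × 0.30159 m = 0.0044719 kg
f_n = ½√(k/m) = 0.5·√(2020.2/0.0044719) = 0.5·√(4.5176e+05) = 336.06 Hz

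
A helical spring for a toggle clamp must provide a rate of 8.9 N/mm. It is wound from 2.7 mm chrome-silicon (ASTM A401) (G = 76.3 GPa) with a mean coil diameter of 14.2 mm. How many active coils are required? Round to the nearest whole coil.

N_a = Gd⁴/(8D³k) = (76.3×10³ × 2.7⁴)/(8 × 14.2³ × 8.9)
    = 4.05489e+06 / 203866 = 19.89 → 20 coils

20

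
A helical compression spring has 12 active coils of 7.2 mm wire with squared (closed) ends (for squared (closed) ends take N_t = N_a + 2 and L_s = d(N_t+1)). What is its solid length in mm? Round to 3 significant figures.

squared (closed) ends: N_t = N_a + 2 = 12 + 2 = 14
L_s = d·(N_t+1) = 7.2 × 15 = 108 mm

108 mm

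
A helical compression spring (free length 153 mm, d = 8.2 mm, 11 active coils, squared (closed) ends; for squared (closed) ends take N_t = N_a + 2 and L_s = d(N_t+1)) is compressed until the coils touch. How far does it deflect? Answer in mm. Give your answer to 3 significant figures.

38.2 mm

N_t = 13; L_s = 8.2·14 = 114.8 mm
δ_solid = L₀ − L_s = 153 − 114.8 = 38.2 mm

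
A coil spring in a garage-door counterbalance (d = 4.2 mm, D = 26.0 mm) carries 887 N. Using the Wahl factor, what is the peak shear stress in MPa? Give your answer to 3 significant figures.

Spring index C = D/d = 26.0/4.2 = 6.1905
K_W = (4C−1)/(4C−4) + 0.615/C = 23.762/20.762 + 0.0993 = 1.2438
τ₀ = 8FD/(πd³) = 8·887·26.0/(π·4.2³) = 184496/232.75 = 792.66 MPa
τ_max = K·τ₀ = 1.2438 × 792.66 = 985.95 MPa

986 MPa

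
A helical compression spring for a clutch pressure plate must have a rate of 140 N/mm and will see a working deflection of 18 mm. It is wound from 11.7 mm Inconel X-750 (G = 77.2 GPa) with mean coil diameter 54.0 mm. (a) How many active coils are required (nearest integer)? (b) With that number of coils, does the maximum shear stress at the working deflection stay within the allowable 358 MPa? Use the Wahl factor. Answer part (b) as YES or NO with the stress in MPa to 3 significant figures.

N_a = Gd⁴/(8D³k) = (77.2×10³)(11.7⁴)/(8·54.0³·140) = 8.203 → N_a = 8
Actual rate k = Gd⁴/(8D³·8) = 143.55 N/mm
Working load F = kδ = 143.55·18 = 2583.9 N
C = 54.0/11.7 = 4.6154; K_W = (4C−1)/(4C−4)+0.615/C = 1.3407
τ_max = K_W·8FD/(πd³) = 1.3407·221.84 = 297.43 MPa
τ_max ≤ 358 MPa → acceptable

(a) 8 coils; (b) YES, τ_max = 297 MPa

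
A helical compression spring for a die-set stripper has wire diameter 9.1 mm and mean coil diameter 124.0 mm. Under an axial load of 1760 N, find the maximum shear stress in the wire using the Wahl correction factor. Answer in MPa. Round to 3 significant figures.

815 MPa

Spring index C = D/d = 124.0/9.1 = 13.6264
K_W = (4C−1)/(4C−4) + 0.615/C = 53.505/50.505 + 0.0451 = 1.1045
τ₀ = 8FD/(πd³) = 8·1760·124.0/(π·9.1³) = 1.74592e+06/2367.4 = 737.48 MPa
τ_max = K·τ₀ = 1.1045 × 737.48 = 814.57 MPa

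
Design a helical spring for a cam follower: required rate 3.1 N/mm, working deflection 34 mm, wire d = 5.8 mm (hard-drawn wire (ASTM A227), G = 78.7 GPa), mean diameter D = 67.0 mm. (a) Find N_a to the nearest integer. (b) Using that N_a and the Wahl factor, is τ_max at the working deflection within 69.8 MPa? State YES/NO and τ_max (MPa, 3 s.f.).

N_a = Gd⁴/(8D³k) = (78.7×10³)(5.8⁴)/(8·67.0³·3.1) = 11.94 → N_a = 12
Actual rate k = Gd⁴/(8D³·12) = 3.0845 N/mm
Working load F = kδ = 3.0845·34 = 104.87 N
C = 67.0/5.8 = 11.5517; K_W = (4C−1)/(4C−4)+0.615/C = 1.1243
τ_max = K_W·8FD/(πd³) = 1.1243·91.707 = 103.11 MPa
τ_max > 69.8 MPa → exceeds allowable

(a) 12 coils; (b) NO, τ_max = 103 MPa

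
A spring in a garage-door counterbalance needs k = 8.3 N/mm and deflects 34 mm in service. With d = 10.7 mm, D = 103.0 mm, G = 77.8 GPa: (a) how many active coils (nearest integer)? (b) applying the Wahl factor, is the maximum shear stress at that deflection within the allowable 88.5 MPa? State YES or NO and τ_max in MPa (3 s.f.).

(a) 14 coils; (b) YES, τ_max = 69.8 MPa

N_a = Gd⁴/(8D³k) = (77.8×10³)(10.7⁴)/(8·103.0³·8.3) = 14.06 → N_a = 14
Actual rate k = Gd⁴/(8D³·14) = 8.3327 N/mm
Working load F = kδ = 8.3327·34 = 283.31 N
C = 103.0/10.7 = 9.6262; K_W = (4C−1)/(4C−4)+0.615/C = 1.1508
τ_max = K_W·8FD/(πd³) = 1.1508·60.658 = 69.808 MPa
τ_max ≤ 88.5 MPa → acceptable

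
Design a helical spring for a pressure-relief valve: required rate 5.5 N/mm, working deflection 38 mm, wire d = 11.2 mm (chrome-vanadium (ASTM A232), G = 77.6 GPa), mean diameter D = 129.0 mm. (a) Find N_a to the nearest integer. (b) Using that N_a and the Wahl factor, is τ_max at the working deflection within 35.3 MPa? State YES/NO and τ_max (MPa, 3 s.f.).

N_a = Gd⁴/(8D³k) = (77.6×10³)(11.2⁴)/(8·129.0³·5.5) = 12.93 → N_a = 13
Actual rate k = Gd⁴/(8D³·13) = 5.4693 N/mm
Working load F = kδ = 5.4693·38 = 207.83 N
C = 129.0/11.2 = 11.5179; K_W = (4C−1)/(4C−4)+0.615/C = 1.1247
τ_max = K_W·8FD/(πd³) = 1.1247·48.595 = 54.655 MPa
τ_max > 35.3 MPa → exceeds allowable

(a) 13 coils; (b) NO, τ_max = 54.7 MPa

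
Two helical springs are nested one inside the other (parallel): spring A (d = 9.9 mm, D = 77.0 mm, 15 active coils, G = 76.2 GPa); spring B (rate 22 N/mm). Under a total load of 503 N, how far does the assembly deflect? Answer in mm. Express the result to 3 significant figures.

14.2 mm

k_A = Gd⁴/(8D³N_a) = (76.2×10³)(9.9⁴)/(8·77.0³·15) = 13.361 N/mm
Parallel: k_eq = 13.361 + 22 = 35.361 N/mm
δ = F/k_eq = 503/35.361 = 14.225 mm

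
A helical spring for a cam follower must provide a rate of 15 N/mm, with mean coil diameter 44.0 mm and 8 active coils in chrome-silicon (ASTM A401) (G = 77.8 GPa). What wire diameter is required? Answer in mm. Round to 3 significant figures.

d = (8D³N_a·k / G)^(1/4) = (8·44.0³·8·15 / (77.8×10³))^0.25
  = (1051.1)^0.25 = 5.6939 mm

5.69 mm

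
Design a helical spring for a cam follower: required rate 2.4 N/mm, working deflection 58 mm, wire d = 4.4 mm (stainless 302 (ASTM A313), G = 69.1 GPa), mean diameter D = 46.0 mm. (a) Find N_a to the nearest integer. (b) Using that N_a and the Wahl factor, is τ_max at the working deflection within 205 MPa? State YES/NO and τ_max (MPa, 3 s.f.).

N_a = Gd⁴/(8D³k) = (69.1×10³)(4.4⁴)/(8·46.0³·2.4) = 13.86 → N_a = 14
Actual rate k = Gd⁴/(8D³·14) = 2.3757 N/mm
Working load F = kδ = 2.3757·58 = 137.79 N
C = 46.0/4.4 = 10.4545; K_W = (4C−1)/(4C−4)+0.615/C = 1.1382
τ_max = K_W·8FD/(πd³) = 1.1382·189.48 = 215.66 MPa
τ_max > 205 MPa → exceeds allowable

(a) 14 coils; (b) NO, τ_max = 216 MPa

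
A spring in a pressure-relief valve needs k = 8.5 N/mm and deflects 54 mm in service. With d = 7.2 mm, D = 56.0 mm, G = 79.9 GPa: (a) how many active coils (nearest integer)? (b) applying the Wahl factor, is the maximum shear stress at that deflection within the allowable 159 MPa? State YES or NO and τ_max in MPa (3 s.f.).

N_a = Gd⁴/(8D³k) = (79.9×10³)(7.2⁴)/(8·56.0³·8.5) = 17.98 → N_a = 18
Actual rate k = Gd⁴/(8D³·18) = 8.4908 N/mm
Working load F = kδ = 8.4908·54 = 458.5 N
C = 56.0/7.2 = 7.7778; K_W = (4C−1)/(4C−4)+0.615/C = 1.1897
τ_max = K_W·8FD/(πd³) = 1.1897·175.18 = 208.41 MPa
τ_max > 159 MPa → exceeds allowable

(a) 18 coils; (b) NO, τ_max = 208 MPa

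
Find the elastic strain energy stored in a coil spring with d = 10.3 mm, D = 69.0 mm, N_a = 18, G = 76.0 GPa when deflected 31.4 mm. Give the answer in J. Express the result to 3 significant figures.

8.91 J

k = Gd⁴/(8D³N_a) = (76.0×10³)(10.3⁴)/(8·69.0³·18) = 18.082 N/mm
U = ½kδ² = 0.5 × 18.082 × 31.4² = 8914.2 N·mm = 8.9142 J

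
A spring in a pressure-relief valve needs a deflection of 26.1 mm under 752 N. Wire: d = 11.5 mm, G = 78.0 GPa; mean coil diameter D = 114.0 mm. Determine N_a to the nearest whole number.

4

Required rate k = F/δ = 752/26.1 = 28.812 N/mm
N_a = Gd⁴/(8D³k) = (78.0×10³ × 11.5⁴)/(8 × 114.0³ × 28.812)
    = 1.36422e+09 / 3.41493e+08 = 3.995 → 4 coils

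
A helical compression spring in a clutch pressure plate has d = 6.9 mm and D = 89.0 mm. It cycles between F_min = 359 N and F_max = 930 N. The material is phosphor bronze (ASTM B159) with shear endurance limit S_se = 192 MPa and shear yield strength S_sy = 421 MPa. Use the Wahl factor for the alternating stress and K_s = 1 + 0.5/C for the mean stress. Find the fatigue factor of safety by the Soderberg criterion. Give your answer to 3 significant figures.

0.447

C = D/d = 89.0/6.9 = 12.8986; K_W = (4C−1)/(4C−4)+0.615/C = 1.1107; K_s = 1+0.5/C = 1.0388
F_a = (F_max−F_min)/2 = 285.5 N; F_m = (F_max+F_min)/2 = 644.5 N
τ_a = K_W·8F_aD/(πd³) = 1.1107 × 196.96 = 218.77 MPa
τ_m = K_s·8F_mD/(πd³) = 1.0388 × 444.64 = 461.87 MPa
Soderberg: 1/n_f = τ_a/S_se + τ_m/S_sy = 218.77/192 + 461.87/421 = 1.13943 + 1.09709 = 2.2365
n_f = 1/2.2365 = 0.4471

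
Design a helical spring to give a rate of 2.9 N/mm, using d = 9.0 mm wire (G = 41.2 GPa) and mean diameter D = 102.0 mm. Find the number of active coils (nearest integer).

11

N_a = Gd⁴/(8D³k) = (41.2×10³ × 9.0⁴)/(8 × 102.0³ × 2.9)
    = 2.70313e+08 / 2.462e+07 = 10.98 → 11 coils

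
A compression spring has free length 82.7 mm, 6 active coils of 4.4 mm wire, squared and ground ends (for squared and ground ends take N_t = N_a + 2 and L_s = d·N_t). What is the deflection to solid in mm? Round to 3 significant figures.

N_t = 8; L_s = 4.4·8 = 35.2 mm
δ_solid = L₀ − L_s = 82.7 − 35.2 = 47.5 mm

47.5 mm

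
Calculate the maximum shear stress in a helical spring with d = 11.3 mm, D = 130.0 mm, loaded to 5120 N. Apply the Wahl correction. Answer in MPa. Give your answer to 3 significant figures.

Spring index C = D/d = 130.0/11.3 = 11.5044
K_W = (4C−1)/(4C−4) + 0.615/C = 45.018/42.018 + 0.0535 = 1.1249
τ₀ = 8FD/(πd³) = 8·5120·130.0/(π·11.3³) = 5.3248e+06/4533 = 1174.7 MPa
τ_max = K·τ₀ = 1.1249 × 1174.7 = 1321.3 MPa

1320 MPa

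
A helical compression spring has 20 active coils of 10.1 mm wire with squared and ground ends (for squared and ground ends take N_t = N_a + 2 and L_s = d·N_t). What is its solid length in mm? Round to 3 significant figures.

222 mm

squared and ground ends: N_t = N_a + 2 = 20 + 2 = 22
L_s = d·N_t = 10.1 × 22 = 222.2 mm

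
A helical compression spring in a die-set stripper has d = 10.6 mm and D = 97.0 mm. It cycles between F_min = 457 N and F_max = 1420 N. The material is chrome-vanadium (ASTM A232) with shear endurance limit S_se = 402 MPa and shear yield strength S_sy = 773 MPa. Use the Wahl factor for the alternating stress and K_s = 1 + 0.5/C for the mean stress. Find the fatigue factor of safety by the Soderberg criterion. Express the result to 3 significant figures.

C = D/d = 97.0/10.6 = 9.1509; K_W = (4C−1)/(4C−4)+0.615/C = 1.1592; K_s = 1+0.5/C = 1.0546
F_a = (F_max−F_min)/2 = 481.5 N; F_m = (F_max+F_min)/2 = 938.5 N
τ_a = K_W·8F_aD/(πd³) = 1.1592 × 99.86 = 115.76 MPa
τ_m = K_s·8F_mD/(πd³) = 1.0546 × 194.64 = 205.27 MPa
Soderberg: 1/n_f = τ_a/S_se + τ_m/S_sy = 115.76/402 + 205.27/773 = 0.28796 + 0.26555 = 0.55351
n_f = 1/0.55351 = 1.807

1.81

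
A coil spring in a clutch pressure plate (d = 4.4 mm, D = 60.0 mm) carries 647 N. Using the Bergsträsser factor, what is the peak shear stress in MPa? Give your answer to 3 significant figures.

Spring index C = D/d = 60.0/4.4 = 13.6364
K_B = (4C+2)/(4C−3) = 56.545/51.545 = 1.0970
τ₀ = 8FD/(πd³) = 8·647·60.0/(π·4.4³) = 310560/267.61 = 1160.5 MPa
τ_max = K·τ₀ = 1.0970 × 1160.5 = 1273 MPa

1270 MPa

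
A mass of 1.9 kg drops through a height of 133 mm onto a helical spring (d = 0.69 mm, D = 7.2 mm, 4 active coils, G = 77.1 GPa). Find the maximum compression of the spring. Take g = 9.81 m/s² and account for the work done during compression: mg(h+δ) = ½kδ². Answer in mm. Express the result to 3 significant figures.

k = Gd⁴/(8D³N_a) = (77.1×10³)(0.69⁴)/(8·7.2³·4) = 1.4632 N/mm
W = mg = 1.9 × 9.81 = 18.639 N
½kδ² − Wδ − Wh = 0 → δ = (W + √(W² + 2kWh))/k
δ = (18.639 + √(347.41 + 7254.5))/1.4632 = (18.639 + 87.189)/1.4632 = 72.326 mm

72.3 mm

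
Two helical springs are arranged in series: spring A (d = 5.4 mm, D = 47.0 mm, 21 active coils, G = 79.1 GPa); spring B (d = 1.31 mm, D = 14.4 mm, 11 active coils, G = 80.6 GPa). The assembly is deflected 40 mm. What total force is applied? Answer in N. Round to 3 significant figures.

29.3 N

k_A = Gd⁴/(8D³N_a) = (79.1×10³)(5.4⁴)/(8·47.0³·21) = 3.8561 N/mm
k_B = Gd⁴/(8D³N_a) = (80.6×10³)(1.31⁴)/(8·14.4³·11) = 0.90334 N/mm
Series: 1/k_eq = 1/3.8561 + 1/0.90334 = 1.3663; k_eq = 0.73188 N/mm
F = k_eq·δ = 0.73188·40 = 29.275 N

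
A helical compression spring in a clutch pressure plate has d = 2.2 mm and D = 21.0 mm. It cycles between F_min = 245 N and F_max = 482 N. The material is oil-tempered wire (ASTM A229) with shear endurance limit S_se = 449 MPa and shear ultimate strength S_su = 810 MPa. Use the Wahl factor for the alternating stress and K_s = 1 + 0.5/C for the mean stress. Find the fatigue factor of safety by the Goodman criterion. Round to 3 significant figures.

0.256

C = D/d = 21.0/2.2 = 9.5455; K_W = (4C−1)/(4C−4)+0.615/C = 1.1522; K_s = 1+0.5/C = 1.0524
F_a = (F_max−F_min)/2 = 118.5 N; F_m = (F_max+F_min)/2 = 363.5 N
τ_a = K_W·8F_aD/(πd³) = 1.1522 × 595.13 = 685.7 MPa
τ_m = K_s·8F_mD/(πd³) = 1.0524 × 1825.6 = 1921.2 MPa
Goodman: 1/n_f = τ_a/S_se + τ_m/S_su = 685.7/449 + 1921.2/810 = 1.52718 + 2.37183 = 3.899
n_f = 1/3.899 = 0.2565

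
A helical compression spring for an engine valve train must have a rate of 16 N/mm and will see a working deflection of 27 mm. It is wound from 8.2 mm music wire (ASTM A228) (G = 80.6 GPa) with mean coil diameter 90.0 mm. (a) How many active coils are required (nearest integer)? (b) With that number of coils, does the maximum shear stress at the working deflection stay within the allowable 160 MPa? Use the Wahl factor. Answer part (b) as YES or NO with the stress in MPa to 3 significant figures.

(a) 4 coils; (b) NO, τ_max = 198 MPa

N_a = Gd⁴/(8D³k) = (80.6×10³)(8.2⁴)/(8·90.0³·16) = 3.905 → N_a = 4
Actual rate k = Gd⁴/(8D³·4) = 15.621 N/mm
Working load F = kδ = 15.621·27 = 421.77 N
C = 90.0/8.2 = 10.9756; K_W = (4C−1)/(4C−4)+0.615/C = 1.1312
τ_max = K_W·8FD/(πd³) = 1.1312·175.31 = 198.32 MPa
τ_max > 160 MPa → exceeds allowable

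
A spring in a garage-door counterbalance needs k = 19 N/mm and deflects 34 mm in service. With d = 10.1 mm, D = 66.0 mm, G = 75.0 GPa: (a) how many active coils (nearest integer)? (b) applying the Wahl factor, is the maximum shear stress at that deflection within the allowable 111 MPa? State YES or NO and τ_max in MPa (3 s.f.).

N_a = Gd⁴/(8D³k) = (75.0×10³)(10.1⁴)/(8·66.0³·19) = 17.86 → N_a = 18
Actual rate k = Gd⁴/(8D³·18) = 18.852 N/mm
Working load F = kδ = 18.852·34 = 640.96 N
C = 66.0/10.1 = 6.5347; K_W = (4C−1)/(4C−4)+0.615/C = 1.2296
τ_max = K_W·8FD/(πd³) = 1.2296·104.56 = 128.57 MPa
τ_max > 111 MPa → exceeds allowable

(a) 18 coils; (b) NO, τ_max = 129 MPa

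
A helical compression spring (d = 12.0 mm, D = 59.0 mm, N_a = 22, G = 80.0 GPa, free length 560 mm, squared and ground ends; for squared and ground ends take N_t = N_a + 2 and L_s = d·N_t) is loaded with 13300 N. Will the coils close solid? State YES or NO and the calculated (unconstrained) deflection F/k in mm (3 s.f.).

YES, δ = 290 mm

k = Gd⁴/(8D³N_a) = (80.0×10³)(12.0⁴)/(8·59.0³·22) = 45.893 N/mm
N_t = 24; L_s = 12.0·24 = 288 mm; δ_solid = L₀ − L_s = 560 − 288 = 272 mm
δ = F/k = 13300/45.893 = 289.8 mm
δ ≥ δ_solid → spring goes solid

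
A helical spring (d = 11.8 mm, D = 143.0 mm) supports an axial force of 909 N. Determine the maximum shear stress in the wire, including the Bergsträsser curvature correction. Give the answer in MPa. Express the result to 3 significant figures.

Spring index C = D/d = 143.0/11.8 = 12.1186
K_B = (4C+2)/(4C−3) = 50.475/45.475 = 1.1100
τ₀ = 8FD/(πd³) = 8·909·143.0/(π·11.8³) = 1.0399e+06/5161.7 = 201.46 MPa
τ_max = K·τ₀ = 1.1100 × 201.46 = 223.61 MPa

224 MPa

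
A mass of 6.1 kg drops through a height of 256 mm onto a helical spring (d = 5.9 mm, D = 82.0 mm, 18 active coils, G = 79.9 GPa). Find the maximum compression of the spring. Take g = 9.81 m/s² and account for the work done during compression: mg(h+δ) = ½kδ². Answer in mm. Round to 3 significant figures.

215 mm

k = Gd⁴/(8D³N_a) = (79.9×10³)(5.9⁴)/(8·82.0³·18) = 1.2194 N/mm
W = mg = 6.1 × 9.81 = 59.841 N
½kδ² − Wδ − Wh = 0 → δ = (W + √(W² + 2kWh))/k
δ = (59.841 + √(3580.9 + 37361.1))/1.2194 = (59.841 + 202.34)/1.2194 = 215.01 mm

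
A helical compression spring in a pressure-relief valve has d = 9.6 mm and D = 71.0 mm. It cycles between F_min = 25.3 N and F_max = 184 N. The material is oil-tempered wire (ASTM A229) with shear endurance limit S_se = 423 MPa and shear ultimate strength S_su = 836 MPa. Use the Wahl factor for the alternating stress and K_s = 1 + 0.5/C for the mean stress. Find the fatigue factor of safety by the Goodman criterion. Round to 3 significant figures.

C = D/d = 71.0/9.6 = 7.3958; K_W = (4C−1)/(4C−4)+0.615/C = 1.2004; K_s = 1+0.5/C = 1.0676
F_a = (F_max−F_min)/2 = 79.35 N; F_m = (F_max+F_min)/2 = 104.65 N
τ_a = K_W·8F_aD/(πd³) = 1.2004 × 16.216 = 19.465 MPa
τ_m = K_s·8F_mD/(πd³) = 1.0676 × 21.386 = 22.832 MPa
Goodman: 1/n_f = τ_a/S_se + τ_m/S_su = 19.465/423 + 22.832/836 = 0.04602 + 0.02731 = 0.073328
n_f = 1/0.073328 = 13.64

13.6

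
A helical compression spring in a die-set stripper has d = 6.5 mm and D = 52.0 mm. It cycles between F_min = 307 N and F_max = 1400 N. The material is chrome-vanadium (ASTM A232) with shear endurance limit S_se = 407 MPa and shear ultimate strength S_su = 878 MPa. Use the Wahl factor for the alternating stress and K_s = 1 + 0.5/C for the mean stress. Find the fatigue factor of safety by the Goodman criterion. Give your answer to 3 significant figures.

0.791

C = D/d = 52.0/6.5 = 8.0000; K_W = (4C−1)/(4C−4)+0.615/C = 1.1840; K_s = 1+0.5/C = 1.0625
F_a = (F_max−F_min)/2 = 546.5 N; F_m = (F_max+F_min)/2 = 853.5 N
τ_a = K_W·8F_aD/(πd³) = 1.1840 × 263.51 = 312 MPa
τ_m = K_s·8F_mD/(πd³) = 1.0625 × 411.54 = 437.26 MPa
Goodman: 1/n_f = τ_a/S_se + τ_m/S_su = 312/407 + 437.26/878 = 0.76658 + 0.49801 = 1.2646
n_f = 1/1.2646 = 0.7908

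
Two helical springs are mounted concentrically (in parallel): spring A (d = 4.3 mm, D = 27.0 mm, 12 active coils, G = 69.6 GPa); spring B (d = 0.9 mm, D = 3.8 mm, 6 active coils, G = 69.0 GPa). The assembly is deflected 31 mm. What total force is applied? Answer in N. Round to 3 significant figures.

k_A = Gd⁴/(8D³N_a) = (69.6×10³)(4.3⁴)/(8·27.0³·12) = 12.593 N/mm
k_B = Gd⁴/(8D³N_a) = (69.0×10³)(0.9⁴)/(8·3.8³·6) = 17.188 N/mm
Parallel: k_eq = 12.593 + 17.188 = 29.781 N/mm
F = k_eq·δ = 29.781·31 = 923.21 N

923 N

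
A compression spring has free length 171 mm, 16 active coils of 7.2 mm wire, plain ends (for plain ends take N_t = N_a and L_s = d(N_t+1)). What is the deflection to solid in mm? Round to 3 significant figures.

48.6 mm

N_t = 16; L_s = 7.2·17 = 122.4 mm
δ_solid = L₀ − L_s = 171 − 122.4 = 48.6 mm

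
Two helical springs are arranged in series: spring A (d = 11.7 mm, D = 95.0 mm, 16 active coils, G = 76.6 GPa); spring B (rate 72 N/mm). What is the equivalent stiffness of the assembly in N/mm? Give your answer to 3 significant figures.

11.1 N/mm

k_A = Gd⁴/(8D³N_a) = (76.6×10³)(11.7⁴)/(8·95.0³·16) = 13.08 N/mm
Series: 1/k_eq = 1/13.08 + 1/72 = 0.090344; k_eq = 11.069 N/mm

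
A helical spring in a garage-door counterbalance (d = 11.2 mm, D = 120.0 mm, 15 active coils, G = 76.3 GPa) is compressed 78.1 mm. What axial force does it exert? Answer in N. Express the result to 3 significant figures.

k = Gd⁴/(8D³N_a) = (76.3×10³)(11.2⁴)/(8·120.0³·15) = 5.7899 N/mm
F = k·δ = 5.7899 × 78.1 = 452.19 N

452 N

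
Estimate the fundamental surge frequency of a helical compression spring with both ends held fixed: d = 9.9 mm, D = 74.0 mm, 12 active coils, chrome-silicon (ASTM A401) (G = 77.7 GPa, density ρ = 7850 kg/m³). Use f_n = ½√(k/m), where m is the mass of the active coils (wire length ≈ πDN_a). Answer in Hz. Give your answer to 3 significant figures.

k = Gd⁴/(8D³N_a) = (77.7×10³)(9.9⁴)/(8·74.0³·12) = 19.186 N/mm = 19186 N/m
Wire length L = πDN_a = π·74.0·12 = 2789.7 mm
m = ρ·(πd²/4)·L = 7850 × 76.977×10⁻⁶ m² × 2.7897 m = 1.6857 kg
f_n = ½√(k/m) = 0.5·√(19186/1.6857) = 0.5·√(11382) = 53.342 Hz

53.3 Hz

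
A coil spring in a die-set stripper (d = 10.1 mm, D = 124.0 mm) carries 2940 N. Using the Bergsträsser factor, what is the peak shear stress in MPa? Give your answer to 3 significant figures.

Spring index C = D/d = 124.0/10.1 = 12.2772
K_B = (4C+2)/(4C−3) = 51.109/46.109 = 1.1084
τ₀ = 8FD/(πd³) = 8·2940·124.0/(π·10.1³) = 2.91648e+06/3236.8 = 901.04 MPa
τ_max = K·τ₀ = 1.1084 × 901.04 = 998.75 MPa

999 MPa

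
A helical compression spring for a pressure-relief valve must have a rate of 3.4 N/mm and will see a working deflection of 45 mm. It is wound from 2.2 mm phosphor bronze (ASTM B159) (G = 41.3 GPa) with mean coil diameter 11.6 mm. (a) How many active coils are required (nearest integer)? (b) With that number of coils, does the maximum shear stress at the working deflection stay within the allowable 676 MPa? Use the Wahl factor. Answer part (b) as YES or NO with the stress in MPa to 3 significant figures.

(a) 23 coils; (b) YES, τ_max = 543 MPa

N_a = Gd⁴/(8D³k) = (41.3×10³)(2.2⁴)/(8·11.6³·3.4) = 22.79 → N_a = 23
Actual rate k = Gd⁴/(8D³·23) = 3.3686 N/mm
Working load F = kδ = 3.3686·45 = 151.59 N
C = 11.6/2.2 = 5.2727; K_W = (4C−1)/(4C−4)+0.615/C = 1.2922
τ_max = K_W·8FD/(πd³) = 1.2922·420.52 = 543.39 MPa
τ_max ≤ 676 MPa → acceptable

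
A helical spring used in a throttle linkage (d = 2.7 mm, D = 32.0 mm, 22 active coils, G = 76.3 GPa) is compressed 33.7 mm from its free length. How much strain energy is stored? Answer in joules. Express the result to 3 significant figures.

k = Gd⁴/(8D³N_a) = (76.3×10³)(2.7⁴)/(8·32.0³·22) = 0.7031 N/mm
U = ½kδ² = 0.5 × 0.7031 × 33.7² = 399.25 N·mm = 0.39925 J

0.399 J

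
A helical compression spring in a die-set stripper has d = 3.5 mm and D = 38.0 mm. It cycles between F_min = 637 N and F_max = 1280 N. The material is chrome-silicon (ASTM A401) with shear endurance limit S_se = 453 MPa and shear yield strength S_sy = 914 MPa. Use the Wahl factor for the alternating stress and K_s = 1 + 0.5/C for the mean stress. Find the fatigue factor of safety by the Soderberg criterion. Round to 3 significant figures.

0.233

C = D/d = 38.0/3.5 = 10.8571; K_W = (4C−1)/(4C−4)+0.615/C = 1.1327; K_s = 1+0.5/C = 1.0461
F_a = (F_max−F_min)/2 = 321.5 N; F_m = (F_max+F_min)/2 = 958.5 N
τ_a = K_W·8F_aD/(πd³) = 1.1327 × 725.61 = 821.92 MPa
τ_m = K_s·8F_mD/(πd³) = 1.0461 × 2163.3 = 2262.9 MPa
Soderberg: 1/n_f = τ_a/S_se + τ_m/S_sy = 821.92/453 + 2262.9/914 = 1.81438 + 2.47582 = 4.2902
n_f = 1/4.2902 = 0.2331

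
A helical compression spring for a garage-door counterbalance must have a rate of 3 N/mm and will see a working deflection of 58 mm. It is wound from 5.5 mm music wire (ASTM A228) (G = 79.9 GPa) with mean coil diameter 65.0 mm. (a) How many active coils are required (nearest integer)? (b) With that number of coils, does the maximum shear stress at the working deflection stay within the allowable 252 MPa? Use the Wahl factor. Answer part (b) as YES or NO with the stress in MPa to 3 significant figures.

(a) 11 coils; (b) YES, τ_max = 196 MPa

N_a = Gd⁴/(8D³k) = (79.9×10³)(5.5⁴)/(8·65.0³·3) = 11.09 → N_a = 11
Actual rate k = Gd⁴/(8D³·11) = 3.0253 N/mm
Working load F = kδ = 3.0253·58 = 175.47 N
C = 65.0/5.5 = 11.8182; K_W = (4C−1)/(4C−4)+0.615/C = 1.1214
τ_max = K_W·8FD/(πd³) = 1.1214·174.57 = 195.76 MPa
τ_max ≤ 252 MPa → acceptable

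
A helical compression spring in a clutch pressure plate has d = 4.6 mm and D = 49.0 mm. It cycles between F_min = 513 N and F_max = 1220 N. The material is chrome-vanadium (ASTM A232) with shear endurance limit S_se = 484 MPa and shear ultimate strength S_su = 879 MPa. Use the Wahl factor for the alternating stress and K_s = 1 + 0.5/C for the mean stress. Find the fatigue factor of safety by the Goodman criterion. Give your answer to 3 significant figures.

C = D/d = 49.0/4.6 = 10.6522; K_W = (4C−1)/(4C−4)+0.615/C = 1.1354; K_s = 1+0.5/C = 1.0469
F_a = (F_max−F_min)/2 = 353.5 N; F_m = (F_max+F_min)/2 = 866.5 N
τ_a = K_W·8F_aD/(πd³) = 1.1354 × 453.16 = 514.54 MPa
τ_m = K_s·8F_mD/(πd³) = 1.0469 × 1110.8 = 1162.9 MPa
Goodman: 1/n_f = τ_a/S_se + τ_m/S_su = 514.54/484 + 1162.9/879 = 1.06309 + 1.32301 = 2.3861
n_f = 1/2.3861 = 0.4191

0.419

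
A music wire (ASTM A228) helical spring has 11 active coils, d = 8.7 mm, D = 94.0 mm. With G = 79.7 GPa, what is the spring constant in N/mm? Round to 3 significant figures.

6.25 N/mm

k = Gd⁴/(8D³N_a) = (79.7×10³ × 8.7⁴) / (8 × 94.0³ × 11)
  = 4.56599e+08 / 7.30914e+07 = 6.247 N/mm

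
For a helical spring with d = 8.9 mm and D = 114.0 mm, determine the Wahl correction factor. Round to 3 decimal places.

1.112

C = D/d = 114.0/8.9 = 12.8090
K_W = (4C−1)/(4C−4) + 0.615/C = 50.236/47.236 + 0.0480 = 1.1115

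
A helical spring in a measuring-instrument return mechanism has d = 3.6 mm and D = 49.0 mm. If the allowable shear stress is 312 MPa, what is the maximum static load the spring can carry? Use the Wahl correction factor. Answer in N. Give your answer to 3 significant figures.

106 N

C = D/d = 49.0/3.6 = 13.6111
K_W = (4C−1)/(4C−4) + 0.615/C = 53.444/50.444 + 0.0452 = 1.1047
τ_max = K·8FD/(πd³) → F_max = τ_allow·πd³/(8DK)
F_max = 312·π·3.6³/(8·49.0·1.1047) = 45731/433.02 = 105.61 N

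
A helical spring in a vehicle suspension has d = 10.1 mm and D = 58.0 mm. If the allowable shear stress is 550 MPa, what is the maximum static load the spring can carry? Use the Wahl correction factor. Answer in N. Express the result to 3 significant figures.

3030 N

C = D/d = 58.0/10.1 = 5.7426
K_W = (4C−1)/(4C−4) + 0.615/C = 21.970/18.970 + 0.1071 = 1.2652
τ_max = K·8FD/(πd³) → F_max = τ_allow·πd³/(8DK)
F_max = 550·π·10.1³/(8·58.0·1.2652) = 1.7802e+06/587.07 = 3032.4 N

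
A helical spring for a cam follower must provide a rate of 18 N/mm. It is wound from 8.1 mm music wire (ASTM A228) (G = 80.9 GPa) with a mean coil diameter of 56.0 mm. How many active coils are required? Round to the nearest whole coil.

14

N_a = Gd⁴/(8D³k) = (80.9×10³ × 8.1⁴)/(8 × 56.0³ × 18)
    = 3.48248e+08 / 2.52887e+07 = 13.77 → 14 coils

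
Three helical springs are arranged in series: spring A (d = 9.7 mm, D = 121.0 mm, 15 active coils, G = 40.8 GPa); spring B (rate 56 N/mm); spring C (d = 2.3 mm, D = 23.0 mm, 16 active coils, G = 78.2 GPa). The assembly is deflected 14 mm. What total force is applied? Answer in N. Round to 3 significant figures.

k_A = Gd⁴/(8D³N_a) = (40.8×10³)(9.7⁴)/(8·121.0³·15) = 1.6991 N/mm
k_C = Gd⁴/(8D³N_a) = (78.2×10³)(2.3⁴)/(8·23.0³·16) = 1.4052 N/mm
Series: 1/k_eq = 1/1.6991 + 1/56 + 1/1.4052 = 1.3181; k_eq = 0.75868 N/mm
F = k_eq·δ = 0.75868·14 = 10.622 N

10.6 N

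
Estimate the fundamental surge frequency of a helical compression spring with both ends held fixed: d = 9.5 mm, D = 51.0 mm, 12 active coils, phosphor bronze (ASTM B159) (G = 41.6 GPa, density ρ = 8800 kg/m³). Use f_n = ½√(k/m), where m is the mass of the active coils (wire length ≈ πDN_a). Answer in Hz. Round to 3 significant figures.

74.5 Hz

k = Gd⁴/(8D³N_a) = (41.6×10³)(9.5⁴)/(8·51.0³·12) = 26.608 N/mm = 26608 N/m
Wire length L = πDN_a = π·51.0·12 = 1922.7 mm
m = ρ·(πd²/4)·L = 8800 × 70.882×10⁻⁶ m² × 1.9227 m = 1.1993 kg
f_n = ½√(k/m) = 0.5·√(26608/1.1993) = 0.5·√(22186) = 74.475 Hz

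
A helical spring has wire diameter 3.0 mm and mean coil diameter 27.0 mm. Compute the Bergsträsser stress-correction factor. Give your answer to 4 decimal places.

C = D/d = 27.0/3.0 = 9.0000
K_B = (4C+2)/(4C−3) = 38.000/33.000 = 1.1515

1.1515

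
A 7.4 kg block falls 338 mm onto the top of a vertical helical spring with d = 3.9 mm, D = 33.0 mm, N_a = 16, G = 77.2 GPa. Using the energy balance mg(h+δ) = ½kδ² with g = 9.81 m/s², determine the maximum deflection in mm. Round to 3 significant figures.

k = Gd⁴/(8D³N_a) = (77.2×10³)(3.9⁴)/(8·33.0³·16) = 3.8826 N/mm
W = mg = 7.4 × 9.81 = 72.594 N
½kδ² − Wδ − Wh = 0 → δ = (W + √(W² + 2kWh))/k
δ = (72.594 + √(5269.9 + 190534))/3.8826 = (72.594 + 442.5)/3.8826 = 132.67 mm

133 mm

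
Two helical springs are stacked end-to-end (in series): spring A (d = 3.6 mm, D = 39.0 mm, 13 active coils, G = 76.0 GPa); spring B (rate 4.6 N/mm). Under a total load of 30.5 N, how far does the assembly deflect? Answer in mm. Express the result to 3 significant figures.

21.4 mm

k_A = Gd⁴/(8D³N_a) = (76.0×10³)(3.6⁴)/(8·39.0³·13) = 2.0692 N/mm
Series: 1/k_eq = 1/2.0692 + 1/4.6 = 0.70068; k_eq = 1.4272 N/mm
δ = F/k_eq = 30.5/1.4272 = 21.371 mm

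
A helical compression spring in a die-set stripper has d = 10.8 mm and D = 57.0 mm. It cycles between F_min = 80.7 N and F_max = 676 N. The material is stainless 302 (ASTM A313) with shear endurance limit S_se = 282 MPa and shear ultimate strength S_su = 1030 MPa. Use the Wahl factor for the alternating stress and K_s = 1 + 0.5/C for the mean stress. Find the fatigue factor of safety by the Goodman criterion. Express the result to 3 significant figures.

C = D/d = 57.0/10.8 = 5.2778; K_W = (4C−1)/(4C−4)+0.615/C = 1.2919; K_s = 1+0.5/C = 1.0947
F_a = (F_max−F_min)/2 = 297.65 N; F_m = (F_max+F_min)/2 = 378.35 N
τ_a = K_W·8F_aD/(πd³) = 1.2919 × 34.296 = 44.306 MPa
τ_m = K_s·8F_mD/(πd³) = 1.0947 × 43.595 = 47.725 MPa
Goodman: 1/n_f = τ_a/S_se + τ_m/S_su = 44.306/282 + 47.725/1030 = 0.15711 + 0.04634 = 0.20345
n_f = 1/0.20345 = 4.915

4.92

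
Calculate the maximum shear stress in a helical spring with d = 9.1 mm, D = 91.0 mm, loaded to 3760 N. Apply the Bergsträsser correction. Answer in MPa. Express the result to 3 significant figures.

1310 MPa

Spring index C = D/d = 91.0/9.1 = 10.0000
K_B = (4C+2)/(4C−3) = 42.000/37.000 = 1.1351
τ₀ = 8FD/(πd³) = 8·3760·91.0/(π·9.1³) = 2.73728e+06/2367.4 = 1156.2 MPa
τ_max = K·τ₀ = 1.1351 × 1156.2 = 1312.5 MPa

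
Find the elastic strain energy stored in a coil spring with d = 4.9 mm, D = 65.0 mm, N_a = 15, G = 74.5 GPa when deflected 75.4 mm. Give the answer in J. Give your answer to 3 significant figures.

k = Gd⁴/(8D³N_a) = (74.5×10³)(4.9⁴)/(8·65.0³·15) = 1.3032 N/mm
U = ½kδ² = 0.5 × 1.3032 × 75.4² = 3704.5 N·mm = 3.7045 J

3.70 J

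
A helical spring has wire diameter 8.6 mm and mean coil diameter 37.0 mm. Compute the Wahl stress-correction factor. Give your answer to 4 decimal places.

1.3701

C = D/d = 37.0/8.6 = 4.3023
K_W = (4C−1)/(4C−4) + 0.615/C = 16.209/13.209 + 0.1429 = 1.3701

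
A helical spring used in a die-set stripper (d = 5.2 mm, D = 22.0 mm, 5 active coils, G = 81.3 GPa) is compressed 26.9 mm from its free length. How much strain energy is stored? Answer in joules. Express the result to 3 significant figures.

50.5 J

k = Gd⁴/(8D³N_a) = (81.3×10³)(5.2⁴)/(8·22.0³·5) = 139.56 N/mm
U = ½kδ² = 0.5 × 139.56 × 26.9² = 50495 N·mm = 50.495 J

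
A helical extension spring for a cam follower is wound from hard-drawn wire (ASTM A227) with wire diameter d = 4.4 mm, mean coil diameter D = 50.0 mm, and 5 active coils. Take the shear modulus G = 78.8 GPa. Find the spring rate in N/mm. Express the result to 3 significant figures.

k = Gd⁴/(8D³N_a) = (78.8×10³ × 4.4⁴) / (8 × 50.0³ × 5)
  = 2.9535e+07 / 5e+06 = 5.907 N/mm

5.91 N/mm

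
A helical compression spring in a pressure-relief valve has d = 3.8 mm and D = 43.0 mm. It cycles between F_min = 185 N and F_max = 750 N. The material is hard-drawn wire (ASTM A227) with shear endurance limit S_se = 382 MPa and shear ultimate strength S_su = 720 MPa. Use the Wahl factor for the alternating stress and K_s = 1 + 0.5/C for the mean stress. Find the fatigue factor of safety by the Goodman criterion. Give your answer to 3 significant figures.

C = D/d = 43.0/3.8 = 11.3158; K_W = (4C−1)/(4C−4)+0.615/C = 1.1271; K_s = 1+0.5/C = 1.0442
F_a = (F_max−F_min)/2 = 282.5 N; F_m = (F_max+F_min)/2 = 467.5 N
τ_a = K_W·8F_aD/(πd³) = 1.1271 × 563.74 = 635.36 MPa
τ_m = K_s·8F_mD/(πd³) = 1.0442 × 932.91 = 974.13 MPa
Goodman: 1/n_f = τ_a/S_se + τ_m/S_su = 635.36/382 + 974.13/720 = 1.66325 + 1.35296 = 3.0162
n_f = 1/3.0162 = 0.3315

0.332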